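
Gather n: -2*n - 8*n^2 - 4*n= -8*n^2 - 6*n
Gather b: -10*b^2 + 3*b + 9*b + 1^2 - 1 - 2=-10*b^2 + 12*b - 2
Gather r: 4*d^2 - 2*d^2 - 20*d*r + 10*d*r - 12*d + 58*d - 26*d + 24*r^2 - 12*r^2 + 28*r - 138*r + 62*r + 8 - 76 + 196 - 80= 2*d^2 + 20*d + 12*r^2 + r*(-10*d - 48) + 48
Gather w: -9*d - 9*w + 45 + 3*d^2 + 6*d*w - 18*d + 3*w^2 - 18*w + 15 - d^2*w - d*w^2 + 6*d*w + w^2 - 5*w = 3*d^2 - 27*d + w^2*(4 - d) + w*(-d^2 + 12*d - 32) + 60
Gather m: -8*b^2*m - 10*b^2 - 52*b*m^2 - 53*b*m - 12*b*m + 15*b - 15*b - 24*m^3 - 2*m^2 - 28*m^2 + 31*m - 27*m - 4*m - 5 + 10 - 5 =-10*b^2 - 24*m^3 + m^2*(-52*b - 30) + m*(-8*b^2 - 65*b)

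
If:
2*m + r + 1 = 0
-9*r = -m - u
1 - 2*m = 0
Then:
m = 1/2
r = -2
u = -37/2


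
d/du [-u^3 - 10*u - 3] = -3*u^2 - 10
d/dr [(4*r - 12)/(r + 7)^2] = 4*(13 - r)/(r + 7)^3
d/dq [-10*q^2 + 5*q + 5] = 5 - 20*q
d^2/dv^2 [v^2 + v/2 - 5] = 2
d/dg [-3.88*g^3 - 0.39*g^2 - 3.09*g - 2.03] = -11.64*g^2 - 0.78*g - 3.09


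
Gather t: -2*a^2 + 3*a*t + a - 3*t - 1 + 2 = -2*a^2 + a + t*(3*a - 3) + 1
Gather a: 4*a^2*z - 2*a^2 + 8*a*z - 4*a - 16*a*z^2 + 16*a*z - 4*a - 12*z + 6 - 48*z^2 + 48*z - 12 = a^2*(4*z - 2) + a*(-16*z^2 + 24*z - 8) - 48*z^2 + 36*z - 6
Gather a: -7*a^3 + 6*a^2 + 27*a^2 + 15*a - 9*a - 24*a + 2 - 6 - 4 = -7*a^3 + 33*a^2 - 18*a - 8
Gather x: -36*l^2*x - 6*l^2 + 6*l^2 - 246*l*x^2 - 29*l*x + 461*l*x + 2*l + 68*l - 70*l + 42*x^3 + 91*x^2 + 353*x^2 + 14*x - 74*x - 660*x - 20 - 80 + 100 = 42*x^3 + x^2*(444 - 246*l) + x*(-36*l^2 + 432*l - 720)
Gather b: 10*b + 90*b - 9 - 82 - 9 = 100*b - 100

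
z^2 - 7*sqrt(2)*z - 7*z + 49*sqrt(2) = (z - 7)*(z - 7*sqrt(2))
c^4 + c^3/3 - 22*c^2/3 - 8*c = c*(c - 3)*(c + 4/3)*(c + 2)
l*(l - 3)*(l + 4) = l^3 + l^2 - 12*l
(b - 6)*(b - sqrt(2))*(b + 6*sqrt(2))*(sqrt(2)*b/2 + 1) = sqrt(2)*b^4/2 - 3*sqrt(2)*b^3 + 6*b^3 - 36*b^2 - sqrt(2)*b^2 - 12*b + 6*sqrt(2)*b + 72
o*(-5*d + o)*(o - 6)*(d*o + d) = -5*d^2*o^3 + 25*d^2*o^2 + 30*d^2*o + d*o^4 - 5*d*o^3 - 6*d*o^2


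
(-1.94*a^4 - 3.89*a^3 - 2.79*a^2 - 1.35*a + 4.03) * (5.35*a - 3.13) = -10.379*a^5 - 14.7393*a^4 - 2.7508*a^3 + 1.5102*a^2 + 25.786*a - 12.6139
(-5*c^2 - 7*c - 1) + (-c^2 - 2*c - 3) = -6*c^2 - 9*c - 4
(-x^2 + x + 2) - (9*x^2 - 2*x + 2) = -10*x^2 + 3*x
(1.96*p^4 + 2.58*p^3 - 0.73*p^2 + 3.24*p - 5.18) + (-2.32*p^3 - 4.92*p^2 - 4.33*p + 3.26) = 1.96*p^4 + 0.26*p^3 - 5.65*p^2 - 1.09*p - 1.92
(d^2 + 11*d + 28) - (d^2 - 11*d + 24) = 22*d + 4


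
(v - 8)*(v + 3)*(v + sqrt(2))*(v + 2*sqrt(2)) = v^4 - 5*v^3 + 3*sqrt(2)*v^3 - 15*sqrt(2)*v^2 - 20*v^2 - 72*sqrt(2)*v - 20*v - 96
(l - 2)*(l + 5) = l^2 + 3*l - 10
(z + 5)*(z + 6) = z^2 + 11*z + 30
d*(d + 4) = d^2 + 4*d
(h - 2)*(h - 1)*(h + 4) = h^3 + h^2 - 10*h + 8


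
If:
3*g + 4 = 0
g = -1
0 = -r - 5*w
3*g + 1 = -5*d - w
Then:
No Solution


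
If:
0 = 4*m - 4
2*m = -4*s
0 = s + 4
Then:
No Solution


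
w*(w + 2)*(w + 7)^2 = w^4 + 16*w^3 + 77*w^2 + 98*w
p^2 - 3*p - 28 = (p - 7)*(p + 4)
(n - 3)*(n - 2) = n^2 - 5*n + 6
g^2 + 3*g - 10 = (g - 2)*(g + 5)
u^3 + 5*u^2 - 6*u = u*(u - 1)*(u + 6)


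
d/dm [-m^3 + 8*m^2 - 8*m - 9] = -3*m^2 + 16*m - 8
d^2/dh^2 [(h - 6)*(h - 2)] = 2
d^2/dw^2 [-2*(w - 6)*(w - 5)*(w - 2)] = 52 - 12*w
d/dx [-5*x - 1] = -5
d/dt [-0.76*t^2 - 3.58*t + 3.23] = -1.52*t - 3.58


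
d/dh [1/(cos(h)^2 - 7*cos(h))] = (2*cos(h) - 7)*sin(h)/((cos(h) - 7)^2*cos(h)^2)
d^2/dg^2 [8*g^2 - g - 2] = 16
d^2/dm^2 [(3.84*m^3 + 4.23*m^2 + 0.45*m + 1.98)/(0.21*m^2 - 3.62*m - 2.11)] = (-4.44089209850063e-16*m^5 + 7.105427357601e-15*m^4 + 110.515782*m^3 + 187.753914*m^2 + 94.741578*m + 84.438486)/(0.009261*m^6 - 0.478926*m^5 + 7.976619*m^4 - 37.813796*m^3 - 80.146029*m^2 - 48.349806*m - 9.393931)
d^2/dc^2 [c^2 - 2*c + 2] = 2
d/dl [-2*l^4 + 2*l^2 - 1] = -8*l^3 + 4*l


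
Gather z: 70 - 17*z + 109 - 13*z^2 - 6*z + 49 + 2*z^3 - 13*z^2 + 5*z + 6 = 2*z^3 - 26*z^2 - 18*z + 234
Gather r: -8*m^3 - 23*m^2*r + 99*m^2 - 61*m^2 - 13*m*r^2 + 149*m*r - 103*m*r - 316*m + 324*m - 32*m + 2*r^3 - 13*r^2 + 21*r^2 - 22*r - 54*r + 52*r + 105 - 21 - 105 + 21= -8*m^3 + 38*m^2 - 24*m + 2*r^3 + r^2*(8 - 13*m) + r*(-23*m^2 + 46*m - 24)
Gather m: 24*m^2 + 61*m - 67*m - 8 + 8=24*m^2 - 6*m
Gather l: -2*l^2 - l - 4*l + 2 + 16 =-2*l^2 - 5*l + 18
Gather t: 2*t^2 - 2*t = 2*t^2 - 2*t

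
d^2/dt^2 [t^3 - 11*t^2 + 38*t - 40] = 6*t - 22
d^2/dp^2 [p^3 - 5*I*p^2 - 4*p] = 6*p - 10*I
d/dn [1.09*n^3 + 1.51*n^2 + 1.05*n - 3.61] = 3.27*n^2 + 3.02*n + 1.05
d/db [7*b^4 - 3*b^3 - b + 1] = 28*b^3 - 9*b^2 - 1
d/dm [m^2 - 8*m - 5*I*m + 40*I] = 2*m - 8 - 5*I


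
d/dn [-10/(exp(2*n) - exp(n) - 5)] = (20*exp(n) - 10)*exp(n)/(-exp(2*n) + exp(n) + 5)^2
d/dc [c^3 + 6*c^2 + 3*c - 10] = 3*c^2 + 12*c + 3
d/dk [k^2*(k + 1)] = k*(3*k + 2)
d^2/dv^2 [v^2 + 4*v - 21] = 2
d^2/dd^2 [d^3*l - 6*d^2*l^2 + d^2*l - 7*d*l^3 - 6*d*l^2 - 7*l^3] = 2*l*(3*d - 6*l + 1)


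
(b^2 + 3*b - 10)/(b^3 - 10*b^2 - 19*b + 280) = (b - 2)/(b^2 - 15*b + 56)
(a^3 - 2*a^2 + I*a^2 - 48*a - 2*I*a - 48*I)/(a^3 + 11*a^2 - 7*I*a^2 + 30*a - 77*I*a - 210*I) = (a^2 + a*(-8 + I) - 8*I)/(a^2 + a*(5 - 7*I) - 35*I)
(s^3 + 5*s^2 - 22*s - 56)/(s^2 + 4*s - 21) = (s^2 - 2*s - 8)/(s - 3)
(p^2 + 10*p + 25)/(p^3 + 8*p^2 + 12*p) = (p^2 + 10*p + 25)/(p*(p^2 + 8*p + 12))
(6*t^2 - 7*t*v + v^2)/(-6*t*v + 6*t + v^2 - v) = (-t + v)/(v - 1)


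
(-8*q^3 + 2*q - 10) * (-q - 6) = 8*q^4 + 48*q^3 - 2*q^2 - 2*q + 60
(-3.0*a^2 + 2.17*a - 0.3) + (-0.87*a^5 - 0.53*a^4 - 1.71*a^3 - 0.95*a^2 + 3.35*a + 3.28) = -0.87*a^5 - 0.53*a^4 - 1.71*a^3 - 3.95*a^2 + 5.52*a + 2.98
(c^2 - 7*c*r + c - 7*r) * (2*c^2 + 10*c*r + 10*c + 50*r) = 2*c^4 - 4*c^3*r + 12*c^3 - 70*c^2*r^2 - 24*c^2*r + 10*c^2 - 420*c*r^2 - 20*c*r - 350*r^2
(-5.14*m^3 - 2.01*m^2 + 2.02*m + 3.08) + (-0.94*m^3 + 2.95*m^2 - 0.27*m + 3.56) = -6.08*m^3 + 0.94*m^2 + 1.75*m + 6.64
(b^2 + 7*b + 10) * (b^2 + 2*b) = b^4 + 9*b^3 + 24*b^2 + 20*b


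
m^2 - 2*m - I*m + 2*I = (m - 2)*(m - I)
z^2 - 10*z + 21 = (z - 7)*(z - 3)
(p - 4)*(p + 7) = p^2 + 3*p - 28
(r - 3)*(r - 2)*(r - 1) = r^3 - 6*r^2 + 11*r - 6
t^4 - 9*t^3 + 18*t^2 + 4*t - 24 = (t - 6)*(t - 2)^2*(t + 1)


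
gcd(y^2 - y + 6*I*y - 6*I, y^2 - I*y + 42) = y + 6*I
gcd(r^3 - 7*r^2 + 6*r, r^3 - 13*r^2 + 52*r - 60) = r - 6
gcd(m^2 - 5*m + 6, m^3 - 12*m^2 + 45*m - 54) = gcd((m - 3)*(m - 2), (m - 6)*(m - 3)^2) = m - 3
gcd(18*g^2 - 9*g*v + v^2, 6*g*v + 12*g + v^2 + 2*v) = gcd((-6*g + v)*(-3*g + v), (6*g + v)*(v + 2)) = 1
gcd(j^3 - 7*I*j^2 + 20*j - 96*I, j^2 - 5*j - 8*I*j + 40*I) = j - 8*I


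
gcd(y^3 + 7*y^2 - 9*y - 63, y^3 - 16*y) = 1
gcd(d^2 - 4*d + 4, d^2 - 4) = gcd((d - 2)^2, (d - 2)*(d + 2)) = d - 2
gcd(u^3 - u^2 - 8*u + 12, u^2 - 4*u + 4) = u^2 - 4*u + 4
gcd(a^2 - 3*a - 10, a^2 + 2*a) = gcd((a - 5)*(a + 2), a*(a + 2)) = a + 2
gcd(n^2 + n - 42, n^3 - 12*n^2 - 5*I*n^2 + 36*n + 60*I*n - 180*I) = n - 6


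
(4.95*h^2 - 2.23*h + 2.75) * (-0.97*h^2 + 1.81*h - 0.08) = -4.8015*h^4 + 11.1226*h^3 - 7.0998*h^2 + 5.1559*h - 0.22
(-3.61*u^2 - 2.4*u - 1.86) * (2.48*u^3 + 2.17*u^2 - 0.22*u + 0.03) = -8.9528*u^5 - 13.7857*u^4 - 9.0266*u^3 - 3.6165*u^2 + 0.3372*u - 0.0558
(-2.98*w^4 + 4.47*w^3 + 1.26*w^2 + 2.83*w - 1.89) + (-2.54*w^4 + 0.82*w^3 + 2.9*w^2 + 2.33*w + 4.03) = -5.52*w^4 + 5.29*w^3 + 4.16*w^2 + 5.16*w + 2.14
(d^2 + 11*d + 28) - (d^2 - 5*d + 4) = 16*d + 24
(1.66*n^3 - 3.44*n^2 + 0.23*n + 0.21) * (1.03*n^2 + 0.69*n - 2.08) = 1.7098*n^5 - 2.3978*n^4 - 5.5895*n^3 + 7.5302*n^2 - 0.3335*n - 0.4368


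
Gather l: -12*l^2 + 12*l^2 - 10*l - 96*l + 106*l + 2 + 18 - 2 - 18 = 0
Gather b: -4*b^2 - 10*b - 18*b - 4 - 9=-4*b^2 - 28*b - 13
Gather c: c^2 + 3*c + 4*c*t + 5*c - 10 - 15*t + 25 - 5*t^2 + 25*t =c^2 + c*(4*t + 8) - 5*t^2 + 10*t + 15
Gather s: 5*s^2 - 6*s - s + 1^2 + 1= 5*s^2 - 7*s + 2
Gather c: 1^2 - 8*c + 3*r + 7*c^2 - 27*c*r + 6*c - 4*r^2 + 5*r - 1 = 7*c^2 + c*(-27*r - 2) - 4*r^2 + 8*r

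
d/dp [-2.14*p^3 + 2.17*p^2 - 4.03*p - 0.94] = -6.42*p^2 + 4.34*p - 4.03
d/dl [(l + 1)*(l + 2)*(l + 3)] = 3*l^2 + 12*l + 11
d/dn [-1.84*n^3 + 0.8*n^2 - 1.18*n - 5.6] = -5.52*n^2 + 1.6*n - 1.18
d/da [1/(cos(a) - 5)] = sin(a)/(cos(a) - 5)^2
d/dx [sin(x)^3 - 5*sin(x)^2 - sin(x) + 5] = (3*sin(x)^2 - 10*sin(x) - 1)*cos(x)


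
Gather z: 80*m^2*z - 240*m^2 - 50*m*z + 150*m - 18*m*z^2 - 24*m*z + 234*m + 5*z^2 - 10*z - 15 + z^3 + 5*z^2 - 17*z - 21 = -240*m^2 + 384*m + z^3 + z^2*(10 - 18*m) + z*(80*m^2 - 74*m - 27) - 36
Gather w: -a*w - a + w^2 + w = -a + w^2 + w*(1 - a)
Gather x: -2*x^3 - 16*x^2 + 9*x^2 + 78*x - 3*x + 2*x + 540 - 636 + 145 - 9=-2*x^3 - 7*x^2 + 77*x + 40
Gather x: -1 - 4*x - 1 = -4*x - 2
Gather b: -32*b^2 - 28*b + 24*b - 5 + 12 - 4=-32*b^2 - 4*b + 3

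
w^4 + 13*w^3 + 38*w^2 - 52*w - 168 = (w - 2)*(w + 2)*(w + 6)*(w + 7)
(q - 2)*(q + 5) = q^2 + 3*q - 10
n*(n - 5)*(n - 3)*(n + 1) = n^4 - 7*n^3 + 7*n^2 + 15*n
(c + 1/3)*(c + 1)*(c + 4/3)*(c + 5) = c^4 + 23*c^3/3 + 139*c^2/9 + 11*c + 20/9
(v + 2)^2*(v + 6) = v^3 + 10*v^2 + 28*v + 24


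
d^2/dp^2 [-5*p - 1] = 0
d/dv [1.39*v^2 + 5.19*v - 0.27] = 2.78*v + 5.19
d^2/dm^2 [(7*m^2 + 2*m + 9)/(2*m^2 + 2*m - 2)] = (-5*m^3 + 48*m^2 + 33*m + 27)/(m^6 + 3*m^5 - 5*m^3 + 3*m - 1)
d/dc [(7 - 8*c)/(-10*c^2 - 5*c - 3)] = (-80*c^2 + 140*c + 59)/(100*c^4 + 100*c^3 + 85*c^2 + 30*c + 9)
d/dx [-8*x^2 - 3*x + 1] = -16*x - 3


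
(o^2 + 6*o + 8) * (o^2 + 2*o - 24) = o^4 + 8*o^3 - 4*o^2 - 128*o - 192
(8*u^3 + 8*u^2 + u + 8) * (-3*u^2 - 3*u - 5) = -24*u^5 - 48*u^4 - 67*u^3 - 67*u^2 - 29*u - 40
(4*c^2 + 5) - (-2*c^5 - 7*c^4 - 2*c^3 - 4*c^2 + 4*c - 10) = 2*c^5 + 7*c^4 + 2*c^3 + 8*c^2 - 4*c + 15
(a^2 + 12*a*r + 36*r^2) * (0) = 0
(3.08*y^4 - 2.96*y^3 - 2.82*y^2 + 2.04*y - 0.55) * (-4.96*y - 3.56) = -15.2768*y^5 + 3.7168*y^4 + 24.5248*y^3 - 0.0792000000000002*y^2 - 4.5344*y + 1.958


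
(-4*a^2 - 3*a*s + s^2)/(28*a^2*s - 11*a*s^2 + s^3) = (a + s)/(s*(-7*a + s))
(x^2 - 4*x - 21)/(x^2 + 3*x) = (x - 7)/x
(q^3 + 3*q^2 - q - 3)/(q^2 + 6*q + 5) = (q^2 + 2*q - 3)/(q + 5)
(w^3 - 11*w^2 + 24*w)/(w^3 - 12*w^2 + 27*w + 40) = w*(w - 3)/(w^2 - 4*w - 5)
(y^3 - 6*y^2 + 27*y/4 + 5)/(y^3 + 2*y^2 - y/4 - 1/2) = (2*y^2 - 13*y + 20)/(2*y^2 + 3*y - 2)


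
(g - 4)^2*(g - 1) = g^3 - 9*g^2 + 24*g - 16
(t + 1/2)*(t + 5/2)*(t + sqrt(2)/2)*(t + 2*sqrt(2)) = t^4 + 3*t^3 + 5*sqrt(2)*t^3/2 + 13*t^2/4 + 15*sqrt(2)*t^2/2 + 25*sqrt(2)*t/8 + 6*t + 5/2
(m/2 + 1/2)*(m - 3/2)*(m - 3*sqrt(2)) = m^3/2 - 3*sqrt(2)*m^2/2 - m^2/4 - 3*m/4 + 3*sqrt(2)*m/4 + 9*sqrt(2)/4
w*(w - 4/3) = w^2 - 4*w/3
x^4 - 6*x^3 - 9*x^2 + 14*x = x*(x - 7)*(x - 1)*(x + 2)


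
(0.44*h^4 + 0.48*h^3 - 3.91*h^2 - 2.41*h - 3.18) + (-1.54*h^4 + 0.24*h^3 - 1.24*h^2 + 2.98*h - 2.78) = -1.1*h^4 + 0.72*h^3 - 5.15*h^2 + 0.57*h - 5.96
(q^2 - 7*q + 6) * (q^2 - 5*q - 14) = q^4 - 12*q^3 + 27*q^2 + 68*q - 84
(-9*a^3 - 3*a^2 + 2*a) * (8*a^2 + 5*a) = -72*a^5 - 69*a^4 + a^3 + 10*a^2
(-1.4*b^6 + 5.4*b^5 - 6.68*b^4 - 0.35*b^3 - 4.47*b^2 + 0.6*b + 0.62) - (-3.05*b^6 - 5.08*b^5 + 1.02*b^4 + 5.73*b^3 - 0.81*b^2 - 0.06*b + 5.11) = 1.65*b^6 + 10.48*b^5 - 7.7*b^4 - 6.08*b^3 - 3.66*b^2 + 0.66*b - 4.49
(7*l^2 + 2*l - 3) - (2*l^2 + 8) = 5*l^2 + 2*l - 11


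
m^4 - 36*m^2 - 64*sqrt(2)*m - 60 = (m - 5*sqrt(2))*(m + sqrt(2))^2*(m + 3*sqrt(2))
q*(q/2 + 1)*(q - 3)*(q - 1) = q^4/2 - q^3 - 5*q^2/2 + 3*q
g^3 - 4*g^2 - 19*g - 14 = (g - 7)*(g + 1)*(g + 2)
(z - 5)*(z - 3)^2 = z^3 - 11*z^2 + 39*z - 45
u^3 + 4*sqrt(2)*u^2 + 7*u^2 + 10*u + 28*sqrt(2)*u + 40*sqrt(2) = (u + 2)*(u + 5)*(u + 4*sqrt(2))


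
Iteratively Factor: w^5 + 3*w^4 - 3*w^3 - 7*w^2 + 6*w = (w - 1)*(w^4 + 4*w^3 + w^2 - 6*w) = (w - 1)^2*(w^3 + 5*w^2 + 6*w) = (w - 1)^2*(w + 3)*(w^2 + 2*w) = (w - 1)^2*(w + 2)*(w + 3)*(w)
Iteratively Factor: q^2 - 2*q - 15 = (q + 3)*(q - 5)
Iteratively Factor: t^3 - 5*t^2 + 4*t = (t - 1)*(t^2 - 4*t) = (t - 4)*(t - 1)*(t)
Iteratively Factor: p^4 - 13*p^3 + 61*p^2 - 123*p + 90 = (p - 3)*(p^3 - 10*p^2 + 31*p - 30) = (p - 3)^2*(p^2 - 7*p + 10) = (p - 5)*(p - 3)^2*(p - 2)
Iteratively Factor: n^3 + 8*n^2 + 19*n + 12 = (n + 1)*(n^2 + 7*n + 12) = (n + 1)*(n + 3)*(n + 4)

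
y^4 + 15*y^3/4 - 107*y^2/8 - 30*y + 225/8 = (y - 3)*(y - 3/4)*(y + 5/2)*(y + 5)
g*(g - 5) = g^2 - 5*g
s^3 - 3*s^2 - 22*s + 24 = (s - 6)*(s - 1)*(s + 4)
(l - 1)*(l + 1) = l^2 - 1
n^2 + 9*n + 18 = (n + 3)*(n + 6)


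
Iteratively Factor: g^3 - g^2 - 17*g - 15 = (g + 3)*(g^2 - 4*g - 5) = (g + 1)*(g + 3)*(g - 5)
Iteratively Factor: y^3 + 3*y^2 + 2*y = (y + 1)*(y^2 + 2*y) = (y + 1)*(y + 2)*(y)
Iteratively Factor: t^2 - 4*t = (t - 4)*(t)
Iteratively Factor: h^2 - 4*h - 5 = (h - 5)*(h + 1)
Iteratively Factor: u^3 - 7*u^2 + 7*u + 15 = (u + 1)*(u^2 - 8*u + 15) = (u - 5)*(u + 1)*(u - 3)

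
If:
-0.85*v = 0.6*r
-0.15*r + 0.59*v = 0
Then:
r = 0.00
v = 0.00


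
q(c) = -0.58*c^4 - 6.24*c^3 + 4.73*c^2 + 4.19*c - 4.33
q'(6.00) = -1114.09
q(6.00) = -1908.43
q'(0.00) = 4.19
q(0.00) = -4.33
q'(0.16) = 5.21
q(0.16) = -3.56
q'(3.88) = -376.44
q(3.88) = -412.80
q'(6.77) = -1509.63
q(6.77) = -2913.76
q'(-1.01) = -22.07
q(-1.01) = 2.09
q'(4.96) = -692.53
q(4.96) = -979.65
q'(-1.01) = -22.07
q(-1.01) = 2.09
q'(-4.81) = -216.24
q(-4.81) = 468.90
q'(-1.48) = -43.29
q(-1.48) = 17.28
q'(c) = -2.32*c^3 - 18.72*c^2 + 9.46*c + 4.19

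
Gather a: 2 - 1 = 1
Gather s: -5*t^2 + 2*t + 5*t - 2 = -5*t^2 + 7*t - 2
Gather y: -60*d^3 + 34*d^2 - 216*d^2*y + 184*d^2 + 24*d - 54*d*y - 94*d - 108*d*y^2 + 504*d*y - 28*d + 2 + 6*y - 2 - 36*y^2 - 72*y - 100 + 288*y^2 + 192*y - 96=-60*d^3 + 218*d^2 - 98*d + y^2*(252 - 108*d) + y*(-216*d^2 + 450*d + 126) - 196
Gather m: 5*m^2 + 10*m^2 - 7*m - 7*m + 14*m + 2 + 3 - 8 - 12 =15*m^2 - 15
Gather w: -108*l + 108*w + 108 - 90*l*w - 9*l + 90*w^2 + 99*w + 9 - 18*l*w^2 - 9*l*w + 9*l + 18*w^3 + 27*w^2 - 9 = -108*l + 18*w^3 + w^2*(117 - 18*l) + w*(207 - 99*l) + 108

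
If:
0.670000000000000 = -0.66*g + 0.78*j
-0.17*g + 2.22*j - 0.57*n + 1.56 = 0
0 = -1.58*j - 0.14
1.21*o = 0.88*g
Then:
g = -1.12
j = -0.09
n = 2.73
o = -0.81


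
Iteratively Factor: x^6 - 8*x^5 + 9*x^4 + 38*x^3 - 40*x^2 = (x - 4)*(x^5 - 4*x^4 - 7*x^3 + 10*x^2) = (x - 4)*(x + 2)*(x^4 - 6*x^3 + 5*x^2) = (x - 5)*(x - 4)*(x + 2)*(x^3 - x^2) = x*(x - 5)*(x - 4)*(x + 2)*(x^2 - x) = x^2*(x - 5)*(x - 4)*(x + 2)*(x - 1)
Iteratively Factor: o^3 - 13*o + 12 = (o + 4)*(o^2 - 4*o + 3) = (o - 3)*(o + 4)*(o - 1)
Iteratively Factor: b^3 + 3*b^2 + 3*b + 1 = (b + 1)*(b^2 + 2*b + 1) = (b + 1)^2*(b + 1)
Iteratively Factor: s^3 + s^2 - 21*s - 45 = (s + 3)*(s^2 - 2*s - 15) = (s + 3)^2*(s - 5)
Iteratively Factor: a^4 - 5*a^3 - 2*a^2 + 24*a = (a - 3)*(a^3 - 2*a^2 - 8*a) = a*(a - 3)*(a^2 - 2*a - 8) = a*(a - 3)*(a + 2)*(a - 4)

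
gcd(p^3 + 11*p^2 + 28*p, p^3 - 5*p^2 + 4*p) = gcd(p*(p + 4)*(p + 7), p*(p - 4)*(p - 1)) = p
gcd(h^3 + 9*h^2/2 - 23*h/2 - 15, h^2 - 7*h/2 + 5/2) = h - 5/2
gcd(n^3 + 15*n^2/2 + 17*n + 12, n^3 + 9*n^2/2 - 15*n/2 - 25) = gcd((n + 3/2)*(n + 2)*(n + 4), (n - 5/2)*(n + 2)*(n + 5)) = n + 2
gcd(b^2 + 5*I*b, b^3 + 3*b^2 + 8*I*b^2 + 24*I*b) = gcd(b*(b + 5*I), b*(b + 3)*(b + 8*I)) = b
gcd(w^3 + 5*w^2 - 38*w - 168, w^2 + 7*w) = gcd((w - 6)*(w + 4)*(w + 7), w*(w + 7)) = w + 7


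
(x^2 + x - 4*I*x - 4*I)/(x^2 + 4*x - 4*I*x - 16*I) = (x + 1)/(x + 4)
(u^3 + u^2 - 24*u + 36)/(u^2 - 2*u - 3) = (u^2 + 4*u - 12)/(u + 1)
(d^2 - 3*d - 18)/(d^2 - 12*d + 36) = (d + 3)/(d - 6)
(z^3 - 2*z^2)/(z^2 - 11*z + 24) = z^2*(z - 2)/(z^2 - 11*z + 24)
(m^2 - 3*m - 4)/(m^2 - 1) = (m - 4)/(m - 1)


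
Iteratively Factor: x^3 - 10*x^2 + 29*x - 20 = (x - 4)*(x^2 - 6*x + 5) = (x - 4)*(x - 1)*(x - 5)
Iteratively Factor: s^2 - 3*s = (s)*(s - 3)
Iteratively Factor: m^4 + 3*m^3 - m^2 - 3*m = (m + 1)*(m^3 + 2*m^2 - 3*m) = m*(m + 1)*(m^2 + 2*m - 3) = m*(m - 1)*(m + 1)*(m + 3)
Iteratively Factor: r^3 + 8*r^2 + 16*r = (r + 4)*(r^2 + 4*r) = r*(r + 4)*(r + 4)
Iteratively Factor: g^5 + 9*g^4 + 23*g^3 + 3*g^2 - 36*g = (g)*(g^4 + 9*g^3 + 23*g^2 + 3*g - 36) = g*(g + 3)*(g^3 + 6*g^2 + 5*g - 12) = g*(g + 3)*(g + 4)*(g^2 + 2*g - 3) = g*(g - 1)*(g + 3)*(g + 4)*(g + 3)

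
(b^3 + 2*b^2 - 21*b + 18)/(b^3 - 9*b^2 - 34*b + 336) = (b^2 - 4*b + 3)/(b^2 - 15*b + 56)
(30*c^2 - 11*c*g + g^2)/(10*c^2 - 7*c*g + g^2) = (6*c - g)/(2*c - g)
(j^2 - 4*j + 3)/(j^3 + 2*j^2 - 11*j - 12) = (j - 1)/(j^2 + 5*j + 4)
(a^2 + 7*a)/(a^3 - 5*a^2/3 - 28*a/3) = 3*(a + 7)/(3*a^2 - 5*a - 28)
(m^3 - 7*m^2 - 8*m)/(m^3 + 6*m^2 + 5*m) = (m - 8)/(m + 5)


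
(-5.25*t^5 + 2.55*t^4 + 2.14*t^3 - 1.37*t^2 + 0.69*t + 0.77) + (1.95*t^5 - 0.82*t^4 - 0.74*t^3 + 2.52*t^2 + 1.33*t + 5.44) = -3.3*t^5 + 1.73*t^4 + 1.4*t^3 + 1.15*t^2 + 2.02*t + 6.21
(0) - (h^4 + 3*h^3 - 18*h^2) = -h^4 - 3*h^3 + 18*h^2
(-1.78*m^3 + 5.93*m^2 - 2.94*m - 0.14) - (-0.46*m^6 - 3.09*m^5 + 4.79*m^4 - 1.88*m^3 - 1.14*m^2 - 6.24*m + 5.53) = 0.46*m^6 + 3.09*m^5 - 4.79*m^4 + 0.0999999999999999*m^3 + 7.07*m^2 + 3.3*m - 5.67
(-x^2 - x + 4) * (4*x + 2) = -4*x^3 - 6*x^2 + 14*x + 8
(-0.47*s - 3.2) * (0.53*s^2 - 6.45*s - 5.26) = -0.2491*s^3 + 1.3355*s^2 + 23.1122*s + 16.832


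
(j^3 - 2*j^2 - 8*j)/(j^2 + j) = (j^2 - 2*j - 8)/(j + 1)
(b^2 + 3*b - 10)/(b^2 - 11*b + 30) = (b^2 + 3*b - 10)/(b^2 - 11*b + 30)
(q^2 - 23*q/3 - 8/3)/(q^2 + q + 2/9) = 3*(q - 8)/(3*q + 2)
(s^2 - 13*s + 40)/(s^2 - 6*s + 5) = (s - 8)/(s - 1)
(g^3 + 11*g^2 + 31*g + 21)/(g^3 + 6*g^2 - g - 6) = (g^2 + 10*g + 21)/(g^2 + 5*g - 6)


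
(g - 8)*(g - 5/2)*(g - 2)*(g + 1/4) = g^4 - 49*g^3/4 + 303*g^2/8 - 119*g/4 - 10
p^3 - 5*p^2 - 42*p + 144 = (p - 8)*(p - 3)*(p + 6)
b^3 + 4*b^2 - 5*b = b*(b - 1)*(b + 5)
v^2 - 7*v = v*(v - 7)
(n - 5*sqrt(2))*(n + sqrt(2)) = n^2 - 4*sqrt(2)*n - 10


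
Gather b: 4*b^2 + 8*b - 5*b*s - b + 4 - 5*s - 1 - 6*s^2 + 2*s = 4*b^2 + b*(7 - 5*s) - 6*s^2 - 3*s + 3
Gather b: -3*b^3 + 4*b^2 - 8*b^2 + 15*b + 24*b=-3*b^3 - 4*b^2 + 39*b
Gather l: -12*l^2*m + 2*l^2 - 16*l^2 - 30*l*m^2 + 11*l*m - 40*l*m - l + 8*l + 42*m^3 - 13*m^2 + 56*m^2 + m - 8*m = l^2*(-12*m - 14) + l*(-30*m^2 - 29*m + 7) + 42*m^3 + 43*m^2 - 7*m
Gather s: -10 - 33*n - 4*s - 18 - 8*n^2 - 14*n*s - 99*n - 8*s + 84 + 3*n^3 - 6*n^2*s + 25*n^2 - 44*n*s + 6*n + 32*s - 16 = 3*n^3 + 17*n^2 - 126*n + s*(-6*n^2 - 58*n + 20) + 40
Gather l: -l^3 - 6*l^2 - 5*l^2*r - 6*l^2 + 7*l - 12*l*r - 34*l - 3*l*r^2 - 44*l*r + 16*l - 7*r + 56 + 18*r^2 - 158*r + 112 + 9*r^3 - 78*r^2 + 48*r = -l^3 + l^2*(-5*r - 12) + l*(-3*r^2 - 56*r - 11) + 9*r^3 - 60*r^2 - 117*r + 168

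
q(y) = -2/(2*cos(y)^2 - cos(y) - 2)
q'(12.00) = 1.26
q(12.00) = 1.41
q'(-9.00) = -11.72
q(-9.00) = -3.50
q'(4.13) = -7.49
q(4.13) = 2.37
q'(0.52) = -1.32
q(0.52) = 1.47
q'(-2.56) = -88.64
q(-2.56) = -8.62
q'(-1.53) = -0.40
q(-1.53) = 0.98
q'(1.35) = 0.05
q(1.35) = 0.94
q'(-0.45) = 1.38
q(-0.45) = 1.56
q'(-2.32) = -35.63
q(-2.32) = 5.11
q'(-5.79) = -1.35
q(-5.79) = 1.50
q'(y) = -2*(4*sin(y)*cos(y) - sin(y))/(2*cos(y)^2 - cos(y) - 2)^2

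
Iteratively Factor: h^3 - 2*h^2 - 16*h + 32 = (h + 4)*(h^2 - 6*h + 8) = (h - 2)*(h + 4)*(h - 4)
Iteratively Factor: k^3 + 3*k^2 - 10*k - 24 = (k - 3)*(k^2 + 6*k + 8) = (k - 3)*(k + 2)*(k + 4)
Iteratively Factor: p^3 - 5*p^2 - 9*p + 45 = (p - 3)*(p^2 - 2*p - 15) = (p - 3)*(p + 3)*(p - 5)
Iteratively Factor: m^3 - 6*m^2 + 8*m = (m - 2)*(m^2 - 4*m) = m*(m - 2)*(m - 4)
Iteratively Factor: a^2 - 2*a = (a)*(a - 2)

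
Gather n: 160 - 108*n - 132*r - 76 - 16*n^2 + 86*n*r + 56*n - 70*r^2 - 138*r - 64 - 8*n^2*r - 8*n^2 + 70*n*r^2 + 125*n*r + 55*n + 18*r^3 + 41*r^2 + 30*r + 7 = n^2*(-8*r - 24) + n*(70*r^2 + 211*r + 3) + 18*r^3 - 29*r^2 - 240*r + 27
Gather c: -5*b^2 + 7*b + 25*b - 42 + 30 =-5*b^2 + 32*b - 12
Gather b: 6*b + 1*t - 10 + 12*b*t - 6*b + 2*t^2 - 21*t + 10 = 12*b*t + 2*t^2 - 20*t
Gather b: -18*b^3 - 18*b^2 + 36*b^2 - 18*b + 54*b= -18*b^3 + 18*b^2 + 36*b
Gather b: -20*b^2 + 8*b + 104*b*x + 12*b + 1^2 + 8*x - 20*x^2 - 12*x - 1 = -20*b^2 + b*(104*x + 20) - 20*x^2 - 4*x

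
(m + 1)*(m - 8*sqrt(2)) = m^2 - 8*sqrt(2)*m + m - 8*sqrt(2)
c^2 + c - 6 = (c - 2)*(c + 3)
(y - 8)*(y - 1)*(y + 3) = y^3 - 6*y^2 - 19*y + 24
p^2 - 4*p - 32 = (p - 8)*(p + 4)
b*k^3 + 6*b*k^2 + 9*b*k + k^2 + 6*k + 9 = (k + 3)^2*(b*k + 1)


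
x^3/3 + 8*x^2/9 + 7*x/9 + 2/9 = (x/3 + 1/3)*(x + 2/3)*(x + 1)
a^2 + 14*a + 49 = (a + 7)^2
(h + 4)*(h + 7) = h^2 + 11*h + 28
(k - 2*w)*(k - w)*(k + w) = k^3 - 2*k^2*w - k*w^2 + 2*w^3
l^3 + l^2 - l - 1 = (l - 1)*(l + 1)^2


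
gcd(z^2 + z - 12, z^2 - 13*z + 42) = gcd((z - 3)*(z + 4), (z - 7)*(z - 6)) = 1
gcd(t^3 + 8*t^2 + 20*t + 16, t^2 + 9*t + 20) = t + 4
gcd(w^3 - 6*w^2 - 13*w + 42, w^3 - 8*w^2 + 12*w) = w - 2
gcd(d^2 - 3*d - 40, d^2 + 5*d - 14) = 1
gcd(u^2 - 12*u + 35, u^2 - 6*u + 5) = u - 5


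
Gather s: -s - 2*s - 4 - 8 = -3*s - 12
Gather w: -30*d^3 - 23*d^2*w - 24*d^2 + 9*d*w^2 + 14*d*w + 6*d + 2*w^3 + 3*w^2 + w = -30*d^3 - 24*d^2 + 6*d + 2*w^3 + w^2*(9*d + 3) + w*(-23*d^2 + 14*d + 1)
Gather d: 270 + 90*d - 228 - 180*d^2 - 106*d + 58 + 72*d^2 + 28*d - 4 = -108*d^2 + 12*d + 96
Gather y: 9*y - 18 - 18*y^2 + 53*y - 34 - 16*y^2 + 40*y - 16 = -34*y^2 + 102*y - 68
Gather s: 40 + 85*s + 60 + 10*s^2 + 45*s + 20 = 10*s^2 + 130*s + 120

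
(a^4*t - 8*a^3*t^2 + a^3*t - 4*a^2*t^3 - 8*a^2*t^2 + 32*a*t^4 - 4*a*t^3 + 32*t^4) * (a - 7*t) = a^5*t - 15*a^4*t^2 + a^4*t + 52*a^3*t^3 - 15*a^3*t^2 + 60*a^2*t^4 + 52*a^2*t^3 - 224*a*t^5 + 60*a*t^4 - 224*t^5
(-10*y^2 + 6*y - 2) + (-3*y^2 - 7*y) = -13*y^2 - y - 2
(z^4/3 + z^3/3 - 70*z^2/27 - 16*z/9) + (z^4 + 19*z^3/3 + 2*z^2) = 4*z^4/3 + 20*z^3/3 - 16*z^2/27 - 16*z/9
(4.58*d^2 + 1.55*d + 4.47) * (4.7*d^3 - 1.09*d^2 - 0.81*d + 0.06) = 21.526*d^5 + 2.2928*d^4 + 15.6097*d^3 - 5.853*d^2 - 3.5277*d + 0.2682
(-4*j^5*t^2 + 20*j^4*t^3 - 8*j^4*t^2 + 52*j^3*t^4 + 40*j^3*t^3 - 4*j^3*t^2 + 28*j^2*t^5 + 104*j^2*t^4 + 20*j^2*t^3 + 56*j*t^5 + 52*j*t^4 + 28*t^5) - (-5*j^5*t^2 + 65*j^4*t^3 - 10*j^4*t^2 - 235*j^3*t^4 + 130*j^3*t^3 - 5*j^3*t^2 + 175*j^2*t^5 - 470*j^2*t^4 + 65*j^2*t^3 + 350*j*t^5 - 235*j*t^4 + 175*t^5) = j^5*t^2 - 45*j^4*t^3 + 2*j^4*t^2 + 287*j^3*t^4 - 90*j^3*t^3 + j^3*t^2 - 147*j^2*t^5 + 574*j^2*t^4 - 45*j^2*t^3 - 294*j*t^5 + 287*j*t^4 - 147*t^5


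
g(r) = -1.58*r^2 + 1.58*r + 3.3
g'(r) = 1.58 - 3.16*r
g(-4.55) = -36.60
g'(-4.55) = 15.96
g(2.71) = -4.02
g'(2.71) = -6.98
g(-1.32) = -1.54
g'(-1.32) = 5.75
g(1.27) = 2.76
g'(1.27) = -2.43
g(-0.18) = 2.96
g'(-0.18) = 2.15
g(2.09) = -0.30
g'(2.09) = -5.02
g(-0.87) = 0.73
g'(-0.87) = 4.33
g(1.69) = 1.46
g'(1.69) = -3.76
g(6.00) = -44.10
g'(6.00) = -17.38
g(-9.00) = -138.90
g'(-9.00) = 30.02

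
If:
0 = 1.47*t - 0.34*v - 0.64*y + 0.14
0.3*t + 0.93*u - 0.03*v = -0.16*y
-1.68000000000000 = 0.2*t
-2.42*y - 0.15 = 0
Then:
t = -8.40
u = 1.57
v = -35.79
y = -0.06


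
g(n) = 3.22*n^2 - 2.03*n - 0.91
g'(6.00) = 36.61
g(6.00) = 102.83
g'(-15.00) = -98.63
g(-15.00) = 754.04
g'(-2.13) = -15.75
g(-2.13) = 18.02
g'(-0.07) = -2.48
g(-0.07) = -0.75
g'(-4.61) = -31.72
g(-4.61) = 76.88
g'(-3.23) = -22.83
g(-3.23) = 39.24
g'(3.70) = 21.80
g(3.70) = 35.66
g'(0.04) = -1.77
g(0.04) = -0.99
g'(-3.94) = -27.40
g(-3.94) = 57.07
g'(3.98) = 23.60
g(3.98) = 42.02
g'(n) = 6.44*n - 2.03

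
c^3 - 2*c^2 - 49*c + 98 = (c - 7)*(c - 2)*(c + 7)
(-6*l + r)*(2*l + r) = -12*l^2 - 4*l*r + r^2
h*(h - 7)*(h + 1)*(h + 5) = h^4 - h^3 - 37*h^2 - 35*h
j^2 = j^2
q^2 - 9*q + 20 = (q - 5)*(q - 4)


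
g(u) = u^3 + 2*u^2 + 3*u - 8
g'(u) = 3*u^2 + 4*u + 3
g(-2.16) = -15.23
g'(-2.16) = 8.36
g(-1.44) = -11.16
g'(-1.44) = 3.46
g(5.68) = 256.82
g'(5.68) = 122.51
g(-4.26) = -61.79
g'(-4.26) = 40.40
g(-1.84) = -12.98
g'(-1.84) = 5.80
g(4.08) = 105.45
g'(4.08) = 69.26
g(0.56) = -5.52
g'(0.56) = 6.18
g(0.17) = -7.43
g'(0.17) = 3.77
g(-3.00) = -26.00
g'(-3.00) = 18.00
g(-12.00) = -1484.00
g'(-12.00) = 387.00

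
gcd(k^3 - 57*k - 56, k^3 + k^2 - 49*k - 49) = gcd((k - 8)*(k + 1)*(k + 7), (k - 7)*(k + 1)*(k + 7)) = k^2 + 8*k + 7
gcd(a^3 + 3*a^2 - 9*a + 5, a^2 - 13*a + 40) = 1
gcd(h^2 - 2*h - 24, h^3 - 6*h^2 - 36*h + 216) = h - 6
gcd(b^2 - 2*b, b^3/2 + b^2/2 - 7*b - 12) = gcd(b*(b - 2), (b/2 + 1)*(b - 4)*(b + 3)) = 1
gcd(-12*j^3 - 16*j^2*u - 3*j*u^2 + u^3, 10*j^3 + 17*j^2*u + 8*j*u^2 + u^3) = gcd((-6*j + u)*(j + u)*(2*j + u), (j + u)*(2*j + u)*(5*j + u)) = 2*j^2 + 3*j*u + u^2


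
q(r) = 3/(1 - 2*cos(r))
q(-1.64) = 2.64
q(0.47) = -3.83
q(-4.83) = 3.92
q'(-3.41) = -0.19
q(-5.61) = -5.32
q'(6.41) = -0.78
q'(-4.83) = -10.17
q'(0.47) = -4.43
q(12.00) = -4.36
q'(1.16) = -135.72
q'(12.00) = 6.81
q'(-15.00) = 0.61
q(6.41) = -3.05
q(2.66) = 1.08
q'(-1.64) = 4.62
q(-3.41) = 1.02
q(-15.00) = 1.19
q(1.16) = 14.90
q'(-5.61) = -11.77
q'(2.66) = -0.36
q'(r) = -6*sin(r)/(1 - 2*cos(r))^2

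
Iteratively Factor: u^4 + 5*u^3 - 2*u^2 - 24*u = (u + 3)*(u^3 + 2*u^2 - 8*u) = (u + 3)*(u + 4)*(u^2 - 2*u) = u*(u + 3)*(u + 4)*(u - 2)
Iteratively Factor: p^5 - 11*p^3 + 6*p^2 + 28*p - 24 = (p - 1)*(p^4 + p^3 - 10*p^2 - 4*p + 24) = (p - 2)*(p - 1)*(p^3 + 3*p^2 - 4*p - 12) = (p - 2)*(p - 1)*(p + 3)*(p^2 - 4) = (p - 2)*(p - 1)*(p + 2)*(p + 3)*(p - 2)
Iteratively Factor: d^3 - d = (d + 1)*(d^2 - d) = d*(d + 1)*(d - 1)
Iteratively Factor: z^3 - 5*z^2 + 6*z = (z)*(z^2 - 5*z + 6) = z*(z - 3)*(z - 2)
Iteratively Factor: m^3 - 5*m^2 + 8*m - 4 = (m - 2)*(m^2 - 3*m + 2) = (m - 2)*(m - 1)*(m - 2)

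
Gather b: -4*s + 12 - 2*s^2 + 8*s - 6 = -2*s^2 + 4*s + 6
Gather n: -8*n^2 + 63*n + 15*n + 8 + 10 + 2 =-8*n^2 + 78*n + 20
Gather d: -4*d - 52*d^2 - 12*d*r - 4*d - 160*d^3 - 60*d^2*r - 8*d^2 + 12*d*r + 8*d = -160*d^3 + d^2*(-60*r - 60)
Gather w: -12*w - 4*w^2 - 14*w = -4*w^2 - 26*w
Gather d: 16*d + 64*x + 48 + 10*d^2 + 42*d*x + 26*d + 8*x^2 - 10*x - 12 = 10*d^2 + d*(42*x + 42) + 8*x^2 + 54*x + 36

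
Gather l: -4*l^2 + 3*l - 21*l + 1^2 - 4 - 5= -4*l^2 - 18*l - 8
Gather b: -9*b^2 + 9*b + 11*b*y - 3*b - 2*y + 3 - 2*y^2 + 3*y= -9*b^2 + b*(11*y + 6) - 2*y^2 + y + 3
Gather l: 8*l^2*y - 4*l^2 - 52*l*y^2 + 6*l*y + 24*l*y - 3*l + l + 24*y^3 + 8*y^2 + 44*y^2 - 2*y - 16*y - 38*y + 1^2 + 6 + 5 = l^2*(8*y - 4) + l*(-52*y^2 + 30*y - 2) + 24*y^3 + 52*y^2 - 56*y + 12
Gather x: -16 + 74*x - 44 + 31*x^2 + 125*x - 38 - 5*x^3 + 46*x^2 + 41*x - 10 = -5*x^3 + 77*x^2 + 240*x - 108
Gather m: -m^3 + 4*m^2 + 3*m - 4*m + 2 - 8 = -m^3 + 4*m^2 - m - 6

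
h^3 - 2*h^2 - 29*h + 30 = (h - 6)*(h - 1)*(h + 5)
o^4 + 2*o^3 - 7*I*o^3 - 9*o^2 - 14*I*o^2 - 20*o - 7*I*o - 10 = (o + 1)^2*(o - 5*I)*(o - 2*I)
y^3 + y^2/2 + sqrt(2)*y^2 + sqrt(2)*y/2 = y*(y + 1/2)*(y + sqrt(2))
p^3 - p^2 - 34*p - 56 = (p - 7)*(p + 2)*(p + 4)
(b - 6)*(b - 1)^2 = b^3 - 8*b^2 + 13*b - 6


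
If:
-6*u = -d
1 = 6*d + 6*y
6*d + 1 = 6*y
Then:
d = 0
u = 0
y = 1/6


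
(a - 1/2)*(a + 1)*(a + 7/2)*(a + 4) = a^4 + 8*a^3 + 69*a^2/4 + 13*a/4 - 7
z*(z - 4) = z^2 - 4*z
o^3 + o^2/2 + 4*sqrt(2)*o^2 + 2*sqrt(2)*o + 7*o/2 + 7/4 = (o + 1/2)*(o + sqrt(2)/2)*(o + 7*sqrt(2)/2)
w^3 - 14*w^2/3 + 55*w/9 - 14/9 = (w - 7/3)*(w - 2)*(w - 1/3)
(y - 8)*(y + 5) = y^2 - 3*y - 40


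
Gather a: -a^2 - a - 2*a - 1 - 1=-a^2 - 3*a - 2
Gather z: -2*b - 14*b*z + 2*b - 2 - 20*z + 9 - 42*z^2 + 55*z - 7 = -42*z^2 + z*(35 - 14*b)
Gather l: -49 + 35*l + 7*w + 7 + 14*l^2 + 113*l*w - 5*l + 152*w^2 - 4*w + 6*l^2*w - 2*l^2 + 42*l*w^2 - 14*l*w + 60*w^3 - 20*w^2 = l^2*(6*w + 12) + l*(42*w^2 + 99*w + 30) + 60*w^3 + 132*w^2 + 3*w - 42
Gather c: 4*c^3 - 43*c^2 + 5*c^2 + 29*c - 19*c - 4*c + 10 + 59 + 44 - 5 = 4*c^3 - 38*c^2 + 6*c + 108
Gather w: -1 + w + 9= w + 8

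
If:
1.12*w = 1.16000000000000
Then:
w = 1.04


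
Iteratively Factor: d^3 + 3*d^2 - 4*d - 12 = (d - 2)*(d^2 + 5*d + 6) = (d - 2)*(d + 2)*(d + 3)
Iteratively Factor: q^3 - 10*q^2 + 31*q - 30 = (q - 3)*(q^2 - 7*q + 10) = (q - 3)*(q - 2)*(q - 5)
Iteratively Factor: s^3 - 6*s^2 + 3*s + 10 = (s + 1)*(s^2 - 7*s + 10) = (s - 5)*(s + 1)*(s - 2)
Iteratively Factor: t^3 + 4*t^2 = (t + 4)*(t^2) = t*(t + 4)*(t)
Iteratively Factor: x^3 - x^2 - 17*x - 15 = (x + 1)*(x^2 - 2*x - 15) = (x - 5)*(x + 1)*(x + 3)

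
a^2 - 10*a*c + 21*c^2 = (a - 7*c)*(a - 3*c)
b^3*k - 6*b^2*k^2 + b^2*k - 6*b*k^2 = b*(b - 6*k)*(b*k + k)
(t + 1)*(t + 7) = t^2 + 8*t + 7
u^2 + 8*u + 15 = (u + 3)*(u + 5)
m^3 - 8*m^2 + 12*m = m*(m - 6)*(m - 2)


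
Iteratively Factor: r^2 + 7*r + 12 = (r + 3)*(r + 4)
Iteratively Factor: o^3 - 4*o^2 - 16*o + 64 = (o - 4)*(o^2 - 16) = (o - 4)^2*(o + 4)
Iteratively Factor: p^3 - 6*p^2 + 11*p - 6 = (p - 1)*(p^2 - 5*p + 6) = (p - 2)*(p - 1)*(p - 3)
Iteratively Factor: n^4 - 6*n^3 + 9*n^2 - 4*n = (n)*(n^3 - 6*n^2 + 9*n - 4) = n*(n - 1)*(n^2 - 5*n + 4) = n*(n - 4)*(n - 1)*(n - 1)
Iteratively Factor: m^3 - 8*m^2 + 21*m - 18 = (m - 3)*(m^2 - 5*m + 6) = (m - 3)*(m - 2)*(m - 3)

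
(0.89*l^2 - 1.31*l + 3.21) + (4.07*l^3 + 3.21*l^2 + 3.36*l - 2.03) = 4.07*l^3 + 4.1*l^2 + 2.05*l + 1.18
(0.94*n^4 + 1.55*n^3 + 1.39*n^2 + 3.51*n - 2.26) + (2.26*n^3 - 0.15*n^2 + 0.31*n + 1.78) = 0.94*n^4 + 3.81*n^3 + 1.24*n^2 + 3.82*n - 0.48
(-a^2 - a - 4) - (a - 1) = -a^2 - 2*a - 3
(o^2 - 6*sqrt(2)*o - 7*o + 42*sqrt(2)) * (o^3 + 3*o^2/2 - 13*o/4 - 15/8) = o^5 - 6*sqrt(2)*o^4 - 11*o^4/2 - 55*o^3/4 + 33*sqrt(2)*o^3 + 167*o^2/8 + 165*sqrt(2)*o^2/2 - 501*sqrt(2)*o/4 + 105*o/8 - 315*sqrt(2)/4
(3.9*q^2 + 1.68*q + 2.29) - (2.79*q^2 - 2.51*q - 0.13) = 1.11*q^2 + 4.19*q + 2.42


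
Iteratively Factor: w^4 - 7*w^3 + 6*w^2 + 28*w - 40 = (w - 2)*(w^3 - 5*w^2 - 4*w + 20) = (w - 5)*(w - 2)*(w^2 - 4) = (w - 5)*(w - 2)^2*(w + 2)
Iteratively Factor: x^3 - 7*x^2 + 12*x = (x)*(x^2 - 7*x + 12) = x*(x - 3)*(x - 4)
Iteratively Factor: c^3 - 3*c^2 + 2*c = (c)*(c^2 - 3*c + 2) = c*(c - 2)*(c - 1)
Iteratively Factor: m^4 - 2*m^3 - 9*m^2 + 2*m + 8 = (m + 1)*(m^3 - 3*m^2 - 6*m + 8) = (m + 1)*(m + 2)*(m^2 - 5*m + 4) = (m - 1)*(m + 1)*(m + 2)*(m - 4)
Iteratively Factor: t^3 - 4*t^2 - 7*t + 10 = (t - 1)*(t^2 - 3*t - 10) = (t - 5)*(t - 1)*(t + 2)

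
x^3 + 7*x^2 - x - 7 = (x - 1)*(x + 1)*(x + 7)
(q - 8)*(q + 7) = q^2 - q - 56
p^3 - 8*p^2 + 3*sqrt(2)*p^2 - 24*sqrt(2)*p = p*(p - 8)*(p + 3*sqrt(2))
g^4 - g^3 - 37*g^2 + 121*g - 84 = (g - 4)*(g - 3)*(g - 1)*(g + 7)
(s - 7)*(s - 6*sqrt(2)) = s^2 - 6*sqrt(2)*s - 7*s + 42*sqrt(2)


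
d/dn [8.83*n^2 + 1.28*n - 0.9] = 17.66*n + 1.28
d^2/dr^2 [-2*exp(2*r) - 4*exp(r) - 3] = (-8*exp(r) - 4)*exp(r)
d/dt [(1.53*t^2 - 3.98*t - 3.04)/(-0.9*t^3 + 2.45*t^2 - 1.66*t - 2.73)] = (1.377*t^4 - 7.164*t^3 - 0.996799999999999*t^2 + 6.5422*t + 5.819)/(0.81*t^6 - 4.41*t^5 + 8.9905*t^4 - 3.22*t^3 - 10.6214*t^2 + 9.0636*t + 7.4529)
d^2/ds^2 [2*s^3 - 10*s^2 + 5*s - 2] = 12*s - 20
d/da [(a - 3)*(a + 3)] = 2*a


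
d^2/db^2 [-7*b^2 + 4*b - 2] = -14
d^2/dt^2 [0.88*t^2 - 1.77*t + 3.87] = 1.76000000000000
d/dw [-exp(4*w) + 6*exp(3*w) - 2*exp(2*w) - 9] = (-4*exp(2*w) + 18*exp(w) - 4)*exp(2*w)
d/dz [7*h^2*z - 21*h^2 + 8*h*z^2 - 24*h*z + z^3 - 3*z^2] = 7*h^2 + 16*h*z - 24*h + 3*z^2 - 6*z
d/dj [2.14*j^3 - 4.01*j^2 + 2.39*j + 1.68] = 6.42*j^2 - 8.02*j + 2.39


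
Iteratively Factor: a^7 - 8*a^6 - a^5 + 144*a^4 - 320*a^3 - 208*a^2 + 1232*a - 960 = (a + 2)*(a^6 - 10*a^5 + 19*a^4 + 106*a^3 - 532*a^2 + 856*a - 480) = (a - 3)*(a + 2)*(a^5 - 7*a^4 - 2*a^3 + 100*a^2 - 232*a + 160) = (a - 3)*(a - 2)*(a + 2)*(a^4 - 5*a^3 - 12*a^2 + 76*a - 80) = (a - 3)*(a - 2)^2*(a + 2)*(a^3 - 3*a^2 - 18*a + 40) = (a - 3)*(a - 2)^2*(a + 2)*(a + 4)*(a^2 - 7*a + 10) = (a - 5)*(a - 3)*(a - 2)^2*(a + 2)*(a + 4)*(a - 2)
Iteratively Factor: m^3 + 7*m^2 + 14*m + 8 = (m + 1)*(m^2 + 6*m + 8) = (m + 1)*(m + 4)*(m + 2)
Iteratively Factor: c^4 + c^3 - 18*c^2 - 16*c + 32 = (c + 4)*(c^3 - 3*c^2 - 6*c + 8) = (c - 4)*(c + 4)*(c^2 + c - 2) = (c - 4)*(c - 1)*(c + 4)*(c + 2)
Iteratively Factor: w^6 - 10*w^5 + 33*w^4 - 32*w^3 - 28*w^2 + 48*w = (w - 2)*(w^5 - 8*w^4 + 17*w^3 + 2*w^2 - 24*w) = (w - 2)^2*(w^4 - 6*w^3 + 5*w^2 + 12*w) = (w - 4)*(w - 2)^2*(w^3 - 2*w^2 - 3*w) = (w - 4)*(w - 3)*(w - 2)^2*(w^2 + w) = w*(w - 4)*(w - 3)*(w - 2)^2*(w + 1)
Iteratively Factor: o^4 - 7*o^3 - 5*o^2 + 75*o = (o - 5)*(o^3 - 2*o^2 - 15*o) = (o - 5)^2*(o^2 + 3*o) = (o - 5)^2*(o + 3)*(o)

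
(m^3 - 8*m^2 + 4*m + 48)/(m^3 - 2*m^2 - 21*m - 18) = (m^2 - 2*m - 8)/(m^2 + 4*m + 3)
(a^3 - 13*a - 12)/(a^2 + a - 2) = (a^3 - 13*a - 12)/(a^2 + a - 2)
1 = 1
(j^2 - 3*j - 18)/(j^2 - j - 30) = (j + 3)/(j + 5)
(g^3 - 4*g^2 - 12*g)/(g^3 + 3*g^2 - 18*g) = (g^2 - 4*g - 12)/(g^2 + 3*g - 18)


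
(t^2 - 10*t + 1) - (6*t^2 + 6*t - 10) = -5*t^2 - 16*t + 11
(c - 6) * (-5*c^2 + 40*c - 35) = -5*c^3 + 70*c^2 - 275*c + 210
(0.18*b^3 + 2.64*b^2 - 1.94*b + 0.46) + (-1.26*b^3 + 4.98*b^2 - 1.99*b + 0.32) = -1.08*b^3 + 7.62*b^2 - 3.93*b + 0.78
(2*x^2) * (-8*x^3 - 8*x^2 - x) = -16*x^5 - 16*x^4 - 2*x^3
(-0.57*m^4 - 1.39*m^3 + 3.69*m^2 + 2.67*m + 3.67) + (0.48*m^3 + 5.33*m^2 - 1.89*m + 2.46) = -0.57*m^4 - 0.91*m^3 + 9.02*m^2 + 0.78*m + 6.13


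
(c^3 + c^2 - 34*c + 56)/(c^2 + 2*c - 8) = (c^2 + 3*c - 28)/(c + 4)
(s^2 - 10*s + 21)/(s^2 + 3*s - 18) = (s - 7)/(s + 6)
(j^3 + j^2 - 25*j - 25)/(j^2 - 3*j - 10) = (j^2 + 6*j + 5)/(j + 2)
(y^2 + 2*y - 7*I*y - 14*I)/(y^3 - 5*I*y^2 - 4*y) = (y^2 + y*(2 - 7*I) - 14*I)/(y*(y^2 - 5*I*y - 4))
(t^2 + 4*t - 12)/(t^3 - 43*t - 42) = (t - 2)/(t^2 - 6*t - 7)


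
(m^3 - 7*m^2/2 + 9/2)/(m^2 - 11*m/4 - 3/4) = 2*(2*m^2 - m - 3)/(4*m + 1)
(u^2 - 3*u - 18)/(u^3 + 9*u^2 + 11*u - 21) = (u - 6)/(u^2 + 6*u - 7)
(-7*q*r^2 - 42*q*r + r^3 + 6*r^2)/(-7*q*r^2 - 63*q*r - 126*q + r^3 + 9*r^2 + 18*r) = r/(r + 3)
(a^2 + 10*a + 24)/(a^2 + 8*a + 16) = (a + 6)/(a + 4)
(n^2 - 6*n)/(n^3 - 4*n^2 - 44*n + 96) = n*(n - 6)/(n^3 - 4*n^2 - 44*n + 96)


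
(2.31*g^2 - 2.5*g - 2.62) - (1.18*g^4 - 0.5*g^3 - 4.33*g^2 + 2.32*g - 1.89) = -1.18*g^4 + 0.5*g^3 + 6.64*g^2 - 4.82*g - 0.73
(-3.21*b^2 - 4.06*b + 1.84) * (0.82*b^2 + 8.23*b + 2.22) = -2.6322*b^4 - 29.7475*b^3 - 39.0312*b^2 + 6.13*b + 4.0848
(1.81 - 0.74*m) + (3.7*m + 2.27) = 2.96*m + 4.08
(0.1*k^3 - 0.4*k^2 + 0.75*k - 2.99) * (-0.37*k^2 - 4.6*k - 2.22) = -0.037*k^5 - 0.312*k^4 + 1.3405*k^3 - 1.4557*k^2 + 12.089*k + 6.6378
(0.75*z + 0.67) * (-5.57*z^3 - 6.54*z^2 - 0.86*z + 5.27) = -4.1775*z^4 - 8.6369*z^3 - 5.0268*z^2 + 3.3763*z + 3.5309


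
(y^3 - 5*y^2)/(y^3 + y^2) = (y - 5)/(y + 1)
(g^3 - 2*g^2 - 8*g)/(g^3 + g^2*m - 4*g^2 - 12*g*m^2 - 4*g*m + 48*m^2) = g*(g + 2)/(g^2 + g*m - 12*m^2)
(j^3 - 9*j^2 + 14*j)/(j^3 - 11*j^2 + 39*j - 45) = j*(j^2 - 9*j + 14)/(j^3 - 11*j^2 + 39*j - 45)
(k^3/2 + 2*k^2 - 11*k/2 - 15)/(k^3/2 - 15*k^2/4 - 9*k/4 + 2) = 2*(k^3 + 4*k^2 - 11*k - 30)/(2*k^3 - 15*k^2 - 9*k + 8)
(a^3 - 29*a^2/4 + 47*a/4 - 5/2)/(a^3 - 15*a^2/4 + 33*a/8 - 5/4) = 2*(4*a^2 - 21*a + 5)/(8*a^2 - 14*a + 5)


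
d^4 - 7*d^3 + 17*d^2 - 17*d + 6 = (d - 3)*(d - 2)*(d - 1)^2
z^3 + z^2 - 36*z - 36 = (z - 6)*(z + 1)*(z + 6)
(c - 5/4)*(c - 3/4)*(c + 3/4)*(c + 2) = c^4 + 3*c^3/4 - 49*c^2/16 - 27*c/64 + 45/32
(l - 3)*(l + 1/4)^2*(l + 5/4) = l^4 - 5*l^3/4 - 73*l^2/16 - 127*l/64 - 15/64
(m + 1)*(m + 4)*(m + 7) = m^3 + 12*m^2 + 39*m + 28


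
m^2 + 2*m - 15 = (m - 3)*(m + 5)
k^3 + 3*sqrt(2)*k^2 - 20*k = k*(k - 2*sqrt(2))*(k + 5*sqrt(2))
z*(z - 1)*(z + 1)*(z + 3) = z^4 + 3*z^3 - z^2 - 3*z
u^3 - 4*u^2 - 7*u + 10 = (u - 5)*(u - 1)*(u + 2)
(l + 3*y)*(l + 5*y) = l^2 + 8*l*y + 15*y^2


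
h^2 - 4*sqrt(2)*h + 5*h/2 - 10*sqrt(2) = (h + 5/2)*(h - 4*sqrt(2))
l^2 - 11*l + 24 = (l - 8)*(l - 3)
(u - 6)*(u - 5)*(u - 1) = u^3 - 12*u^2 + 41*u - 30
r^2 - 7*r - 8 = (r - 8)*(r + 1)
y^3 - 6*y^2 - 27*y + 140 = (y - 7)*(y - 4)*(y + 5)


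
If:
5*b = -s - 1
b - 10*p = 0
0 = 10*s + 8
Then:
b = -1/25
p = -1/250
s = -4/5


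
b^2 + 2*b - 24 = (b - 4)*(b + 6)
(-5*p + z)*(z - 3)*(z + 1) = -5*p*z^2 + 10*p*z + 15*p + z^3 - 2*z^2 - 3*z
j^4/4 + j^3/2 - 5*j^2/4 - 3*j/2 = j*(j/4 + 1/4)*(j - 2)*(j + 3)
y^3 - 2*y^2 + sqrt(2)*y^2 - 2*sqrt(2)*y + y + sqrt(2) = (y - 1)^2*(y + sqrt(2))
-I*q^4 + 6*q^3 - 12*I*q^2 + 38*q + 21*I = (q - 3*I)*(q + I)*(q + 7*I)*(-I*q + 1)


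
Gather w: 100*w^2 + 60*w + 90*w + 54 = 100*w^2 + 150*w + 54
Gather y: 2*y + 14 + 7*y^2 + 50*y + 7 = 7*y^2 + 52*y + 21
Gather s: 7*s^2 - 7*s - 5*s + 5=7*s^2 - 12*s + 5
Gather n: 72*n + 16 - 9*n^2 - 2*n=-9*n^2 + 70*n + 16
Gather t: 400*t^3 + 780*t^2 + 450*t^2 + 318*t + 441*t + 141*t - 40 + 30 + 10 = 400*t^3 + 1230*t^2 + 900*t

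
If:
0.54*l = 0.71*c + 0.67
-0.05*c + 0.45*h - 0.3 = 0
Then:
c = 0.76056338028169*l - 0.943661971830986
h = 0.0845070422535211*l + 0.561815336463224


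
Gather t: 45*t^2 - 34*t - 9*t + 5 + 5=45*t^2 - 43*t + 10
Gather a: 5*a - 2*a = 3*a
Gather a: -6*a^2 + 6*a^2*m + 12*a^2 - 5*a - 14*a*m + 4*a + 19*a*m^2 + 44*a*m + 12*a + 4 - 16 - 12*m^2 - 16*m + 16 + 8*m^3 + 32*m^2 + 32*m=a^2*(6*m + 6) + a*(19*m^2 + 30*m + 11) + 8*m^3 + 20*m^2 + 16*m + 4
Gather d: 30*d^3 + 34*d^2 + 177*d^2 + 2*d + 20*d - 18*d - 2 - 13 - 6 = 30*d^3 + 211*d^2 + 4*d - 21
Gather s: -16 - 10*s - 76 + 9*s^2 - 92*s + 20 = 9*s^2 - 102*s - 72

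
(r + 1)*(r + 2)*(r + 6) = r^3 + 9*r^2 + 20*r + 12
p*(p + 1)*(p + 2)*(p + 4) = p^4 + 7*p^3 + 14*p^2 + 8*p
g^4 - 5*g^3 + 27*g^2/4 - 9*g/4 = g*(g - 3)*(g - 3/2)*(g - 1/2)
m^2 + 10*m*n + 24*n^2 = (m + 4*n)*(m + 6*n)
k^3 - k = k*(k - 1)*(k + 1)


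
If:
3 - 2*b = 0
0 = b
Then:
No Solution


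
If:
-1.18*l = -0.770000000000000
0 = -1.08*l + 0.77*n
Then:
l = 0.65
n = 0.92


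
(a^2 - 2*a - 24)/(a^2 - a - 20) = (a - 6)/(a - 5)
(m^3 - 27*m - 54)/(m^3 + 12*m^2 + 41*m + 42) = (m^2 - 3*m - 18)/(m^2 + 9*m + 14)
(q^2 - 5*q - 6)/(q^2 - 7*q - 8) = (q - 6)/(q - 8)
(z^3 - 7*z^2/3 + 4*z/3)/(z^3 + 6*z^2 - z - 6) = z*(3*z - 4)/(3*(z^2 + 7*z + 6))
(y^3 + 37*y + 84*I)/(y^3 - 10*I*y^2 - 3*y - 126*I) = (y + 4*I)/(y - 6*I)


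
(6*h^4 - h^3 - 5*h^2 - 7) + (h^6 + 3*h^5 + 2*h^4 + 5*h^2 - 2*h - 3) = h^6 + 3*h^5 + 8*h^4 - h^3 - 2*h - 10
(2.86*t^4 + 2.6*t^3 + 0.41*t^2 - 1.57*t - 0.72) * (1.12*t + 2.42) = 3.2032*t^5 + 9.8332*t^4 + 6.7512*t^3 - 0.7662*t^2 - 4.6058*t - 1.7424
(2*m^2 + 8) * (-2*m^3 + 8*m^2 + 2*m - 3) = -4*m^5 + 16*m^4 - 12*m^3 + 58*m^2 + 16*m - 24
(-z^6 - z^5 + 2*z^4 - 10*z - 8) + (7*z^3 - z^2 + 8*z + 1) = -z^6 - z^5 + 2*z^4 + 7*z^3 - z^2 - 2*z - 7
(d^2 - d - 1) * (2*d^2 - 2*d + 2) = 2*d^4 - 4*d^3 + 2*d^2 - 2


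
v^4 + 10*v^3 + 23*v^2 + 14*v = v*(v + 1)*(v + 2)*(v + 7)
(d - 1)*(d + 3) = d^2 + 2*d - 3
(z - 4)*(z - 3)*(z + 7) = z^3 - 37*z + 84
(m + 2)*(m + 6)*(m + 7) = m^3 + 15*m^2 + 68*m + 84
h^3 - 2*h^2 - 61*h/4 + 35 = (h - 7/2)*(h - 5/2)*(h + 4)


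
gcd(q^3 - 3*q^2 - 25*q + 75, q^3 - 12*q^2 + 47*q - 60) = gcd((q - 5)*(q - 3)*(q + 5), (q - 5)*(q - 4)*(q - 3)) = q^2 - 8*q + 15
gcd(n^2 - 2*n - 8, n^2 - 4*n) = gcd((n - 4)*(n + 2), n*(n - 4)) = n - 4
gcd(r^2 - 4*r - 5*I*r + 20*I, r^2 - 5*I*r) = r - 5*I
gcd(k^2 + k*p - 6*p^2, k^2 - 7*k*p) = 1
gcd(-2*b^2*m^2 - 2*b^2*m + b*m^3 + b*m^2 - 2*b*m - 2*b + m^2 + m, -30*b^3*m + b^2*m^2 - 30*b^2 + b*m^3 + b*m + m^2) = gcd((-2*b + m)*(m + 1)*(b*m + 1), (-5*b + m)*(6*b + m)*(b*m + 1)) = b*m + 1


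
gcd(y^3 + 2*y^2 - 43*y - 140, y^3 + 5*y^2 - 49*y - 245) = y^2 - 2*y - 35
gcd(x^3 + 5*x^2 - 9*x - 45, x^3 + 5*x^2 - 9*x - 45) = x^3 + 5*x^2 - 9*x - 45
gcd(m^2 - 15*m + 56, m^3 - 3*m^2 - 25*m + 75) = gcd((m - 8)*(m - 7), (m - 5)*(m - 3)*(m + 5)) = 1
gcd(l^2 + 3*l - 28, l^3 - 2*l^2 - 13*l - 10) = 1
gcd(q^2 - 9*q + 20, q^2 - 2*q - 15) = q - 5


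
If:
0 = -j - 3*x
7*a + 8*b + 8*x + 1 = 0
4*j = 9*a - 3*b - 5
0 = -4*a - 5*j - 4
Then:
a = 1/25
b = -164/375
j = -104/125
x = 104/375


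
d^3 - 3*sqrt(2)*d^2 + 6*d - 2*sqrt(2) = (d - sqrt(2))^3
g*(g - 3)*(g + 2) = g^3 - g^2 - 6*g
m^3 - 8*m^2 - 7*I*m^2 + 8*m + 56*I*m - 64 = (m - 8)*(m - 8*I)*(m + I)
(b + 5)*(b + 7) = b^2 + 12*b + 35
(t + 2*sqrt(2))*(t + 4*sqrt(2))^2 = t^3 + 10*sqrt(2)*t^2 + 64*t + 64*sqrt(2)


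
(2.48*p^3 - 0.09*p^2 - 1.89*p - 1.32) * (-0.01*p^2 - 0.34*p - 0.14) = -0.0248*p^5 - 0.8423*p^4 - 0.2977*p^3 + 0.6684*p^2 + 0.7134*p + 0.1848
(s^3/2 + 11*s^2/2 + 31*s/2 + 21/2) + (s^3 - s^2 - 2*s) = 3*s^3/2 + 9*s^2/2 + 27*s/2 + 21/2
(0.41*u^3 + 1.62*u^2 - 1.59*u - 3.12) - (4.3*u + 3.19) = 0.41*u^3 + 1.62*u^2 - 5.89*u - 6.31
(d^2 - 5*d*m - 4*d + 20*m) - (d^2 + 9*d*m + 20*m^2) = -14*d*m - 4*d - 20*m^2 + 20*m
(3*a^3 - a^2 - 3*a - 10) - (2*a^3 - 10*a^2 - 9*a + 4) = a^3 + 9*a^2 + 6*a - 14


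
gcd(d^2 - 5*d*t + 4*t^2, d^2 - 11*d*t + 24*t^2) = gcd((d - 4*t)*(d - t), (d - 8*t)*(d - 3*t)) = 1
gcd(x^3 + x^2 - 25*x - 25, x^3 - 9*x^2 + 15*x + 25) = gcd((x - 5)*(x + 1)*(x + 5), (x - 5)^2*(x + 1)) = x^2 - 4*x - 5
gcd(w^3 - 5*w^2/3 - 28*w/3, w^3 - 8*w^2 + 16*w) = w^2 - 4*w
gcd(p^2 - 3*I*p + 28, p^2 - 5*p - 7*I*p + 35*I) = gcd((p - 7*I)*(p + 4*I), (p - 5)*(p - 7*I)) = p - 7*I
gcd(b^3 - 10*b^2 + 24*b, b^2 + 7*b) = b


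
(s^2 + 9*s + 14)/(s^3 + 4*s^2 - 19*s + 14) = (s + 2)/(s^2 - 3*s + 2)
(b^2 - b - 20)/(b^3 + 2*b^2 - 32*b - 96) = (b - 5)/(b^2 - 2*b - 24)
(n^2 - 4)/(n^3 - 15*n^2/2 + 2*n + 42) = 2*(n - 2)/(2*n^2 - 19*n + 42)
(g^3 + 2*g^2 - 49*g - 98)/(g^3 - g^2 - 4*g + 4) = (g^2 - 49)/(g^2 - 3*g + 2)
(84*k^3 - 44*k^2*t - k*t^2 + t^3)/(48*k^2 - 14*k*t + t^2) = (-14*k^2 + 5*k*t + t^2)/(-8*k + t)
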